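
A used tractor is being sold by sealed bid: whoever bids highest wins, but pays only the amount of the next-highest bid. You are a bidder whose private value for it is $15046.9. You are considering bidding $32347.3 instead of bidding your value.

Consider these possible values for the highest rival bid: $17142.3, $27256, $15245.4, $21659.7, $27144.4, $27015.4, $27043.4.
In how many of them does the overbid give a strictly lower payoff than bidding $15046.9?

7

The deviation hurts exactly when the highest competing bid lies strictly between $15046.9 and $32347.3 — overbidding then wins at a price above your value.
$17142.3: inside the interval → strictly worse (loss $2095.4).
$27256: inside the interval → strictly worse (loss $12209.1).
$15245.4: inside the interval → strictly worse (loss $198.5).
$21659.7: inside the interval → strictly worse (loss $6612.8).
$27144.4: inside the interval → strictly worse (loss $12097.5).
$27015.4: inside the interval → strictly worse (loss $11968.5).
$27043.4: inside the interval → strictly worse (loss $11996.5).
Count: 7.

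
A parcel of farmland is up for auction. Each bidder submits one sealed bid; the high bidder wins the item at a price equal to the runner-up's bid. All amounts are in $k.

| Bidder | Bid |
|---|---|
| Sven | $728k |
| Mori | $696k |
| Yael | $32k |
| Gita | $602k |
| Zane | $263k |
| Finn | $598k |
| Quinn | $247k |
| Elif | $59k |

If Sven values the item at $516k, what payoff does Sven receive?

−$180k

Highest bid: Sven at $728k, so Sven wins.
Second-highest bid: Mori at $696k — that is the price the winner pays.
Sven's payoff = value − price = $516k − $696k = −$180k.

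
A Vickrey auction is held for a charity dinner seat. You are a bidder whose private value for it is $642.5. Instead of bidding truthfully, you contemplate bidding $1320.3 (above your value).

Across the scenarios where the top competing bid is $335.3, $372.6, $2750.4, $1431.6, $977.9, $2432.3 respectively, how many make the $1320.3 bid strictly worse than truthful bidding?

1

The deviation hurts exactly when the highest competing bid lies strictly between $642.5 and $1320.3 — overbidding then wins at a price above your value.
$335.3: below both → same outcome either way.
$372.6: below both → same outcome either way.
$2750.4: above both → same outcome either way.
$1431.6: above both → same outcome either way.
$977.9: inside the interval → strictly worse (loss $335.4).
$2432.3: above both → same outcome either way.
Count: 1.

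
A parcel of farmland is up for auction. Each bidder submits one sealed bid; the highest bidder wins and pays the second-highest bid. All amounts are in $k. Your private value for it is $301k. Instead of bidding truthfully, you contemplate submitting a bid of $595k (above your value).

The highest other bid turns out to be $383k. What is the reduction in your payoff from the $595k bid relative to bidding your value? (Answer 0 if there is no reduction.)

Bidding your value $301k: you lose (since $301k < $383k). Payoff $0k.
Bidding $595k: you win and pay $383k. Payoff $301k − $383k = −$82k.
The competing bid $383k lies between your value and your inflated bid, so overbidding wins an item priced above your value.
Loss from deviating = $0k − (−$82k) = $82k.

$82k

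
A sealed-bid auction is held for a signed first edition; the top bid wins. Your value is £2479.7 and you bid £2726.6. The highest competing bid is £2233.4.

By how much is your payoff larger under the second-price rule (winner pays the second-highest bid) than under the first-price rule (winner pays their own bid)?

You have the highest bid, so you win under either rule.
Second-price: pay £2233.4 → payoff £246.3.
First-price: pay your own bid £2726.6 → payoff −£246.9.
Difference = £246.3 − (−£246.9) = £493.2.

£493.2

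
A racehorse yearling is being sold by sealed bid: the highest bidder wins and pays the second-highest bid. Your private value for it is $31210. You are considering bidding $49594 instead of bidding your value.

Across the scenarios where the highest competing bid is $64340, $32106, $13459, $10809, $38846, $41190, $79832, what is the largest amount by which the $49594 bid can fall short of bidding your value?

$64340: same outcome either way → loss $0.
$32106: truthful gives $0, deviation gives −$896 → loss $896.
$13459: same outcome either way → loss $0.
$10809: same outcome either way → loss $0.
$38846: truthful gives $0, deviation gives −$7636 → loss $7636.
$41190: truthful gives $0, deviation gives −$9980 → loss $9980.
$79832: same outcome either way → loss $0.
Maximum loss: $9980.

$9980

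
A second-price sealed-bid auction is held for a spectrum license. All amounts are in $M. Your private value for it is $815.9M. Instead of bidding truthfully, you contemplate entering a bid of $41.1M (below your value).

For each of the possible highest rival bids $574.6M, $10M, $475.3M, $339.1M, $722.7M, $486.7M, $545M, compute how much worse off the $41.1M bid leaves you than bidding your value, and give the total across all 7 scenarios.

The deviation costs you only when the competing bid falls strictly between $41.1M and $815.9M; elsewhere both bids give the same outcome.
$574.6M: truthful payoff $241.3M, deviation payoff $0M → loss $241.3M.
$10M: outcomes coincide → loss $0M.
$475.3M: truthful payoff $340.6M, deviation payoff $0M → loss $340.6M.
$339.1M: truthful payoff $476.8M, deviation payoff $0M → loss $476.8M.
$722.7M: truthful payoff $93.2M, deviation payoff $0M → loss $93.2M.
$486.7M: truthful payoff $329.2M, deviation payoff $0M → loss $329.2M.
$545M: truthful payoff $270.9M, deviation payoff $0M → loss $270.9M.
Total loss = $241.3M + $340.6M + $476.8M + $93.2M + $329.2M + $270.9M = $1752M.

$1752M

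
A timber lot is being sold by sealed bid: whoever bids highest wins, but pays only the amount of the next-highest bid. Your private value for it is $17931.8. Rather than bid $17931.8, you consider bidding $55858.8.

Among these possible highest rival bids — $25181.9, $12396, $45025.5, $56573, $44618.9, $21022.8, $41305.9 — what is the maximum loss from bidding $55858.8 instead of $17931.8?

$27093.7

$25181.9: truthful gives $0, deviation gives −$7250.1 → loss $7250.1.
$12396: same outcome either way → loss $0.
$45025.5: truthful gives $0, deviation gives −$27093.7 → loss $27093.7.
$56573: same outcome either way → loss $0.
$44618.9: truthful gives $0, deviation gives −$26687.1 → loss $26687.1.
$21022.8: truthful gives $0, deviation gives −$3091 → loss $3091.
$41305.9: truthful gives $0, deviation gives −$23374.1 → loss $23374.1.
Maximum loss: $27093.7.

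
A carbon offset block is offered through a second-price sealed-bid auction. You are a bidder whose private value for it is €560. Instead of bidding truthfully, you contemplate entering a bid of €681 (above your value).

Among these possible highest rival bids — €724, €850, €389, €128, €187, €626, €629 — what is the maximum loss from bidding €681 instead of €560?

€724: same outcome either way → loss €0.
€850: same outcome either way → loss €0.
€389: same outcome either way → loss €0.
€128: same outcome either way → loss €0.
€187: same outcome either way → loss €0.
€626: truthful gives €0, deviation gives −€66 → loss €66.
€629: truthful gives €0, deviation gives −€69 → loss €69.
Maximum loss: €69.

€69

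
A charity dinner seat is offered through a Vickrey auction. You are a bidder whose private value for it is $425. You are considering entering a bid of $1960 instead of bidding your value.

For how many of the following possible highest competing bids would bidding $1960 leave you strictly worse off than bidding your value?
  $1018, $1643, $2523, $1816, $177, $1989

The deviation hurts exactly when the highest competing bid lies strictly between $425 and $1960 — overbidding then wins at a price above your value.
$1018: inside the interval → strictly worse (loss $593).
$1643: inside the interval → strictly worse (loss $1218).
$2523: above both → same outcome either way.
$1816: inside the interval → strictly worse (loss $1391).
$177: below both → same outcome either way.
$1989: above both → same outcome either way.
Count: 3.

3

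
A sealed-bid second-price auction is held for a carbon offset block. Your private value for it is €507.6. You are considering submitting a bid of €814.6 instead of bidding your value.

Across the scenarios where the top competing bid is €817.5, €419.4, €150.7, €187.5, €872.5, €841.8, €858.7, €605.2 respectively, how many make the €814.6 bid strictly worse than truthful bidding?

1

The deviation hurts exactly when the highest competing bid lies strictly between €507.6 and €814.6 — overbidding then wins at a price above your value.
€817.5: above both → same outcome either way.
€419.4: below both → same outcome either way.
€150.7: below both → same outcome either way.
€187.5: below both → same outcome either way.
€872.5: above both → same outcome either way.
€841.8: above both → same outcome either way.
€858.7: above both → same outcome either way.
€605.2: inside the interval → strictly worse (loss €97.6).
Count: 1.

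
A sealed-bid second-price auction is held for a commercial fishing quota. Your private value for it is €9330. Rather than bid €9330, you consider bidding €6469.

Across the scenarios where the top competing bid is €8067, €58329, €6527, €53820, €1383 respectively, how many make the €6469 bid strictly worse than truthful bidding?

2

The deviation hurts exactly when the highest competing bid lies strictly between €6469 and €9330 — underbidding then forfeits a profitable win.
€8067: inside the interval → strictly worse (loss €1263).
€58329: above both → same outcome either way.
€6527: inside the interval → strictly worse (loss €2803).
€53820: above both → same outcome either way.
€1383: below both → same outcome either way.
Count: 2.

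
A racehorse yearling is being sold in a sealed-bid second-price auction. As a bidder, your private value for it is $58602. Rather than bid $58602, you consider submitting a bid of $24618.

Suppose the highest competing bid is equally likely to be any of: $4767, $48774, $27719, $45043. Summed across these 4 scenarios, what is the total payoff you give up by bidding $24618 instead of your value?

The deviation costs you only when the competing bid falls strictly between $24618 and $58602; elsewhere both bids give the same outcome.
$4767: outcomes coincide → loss $0.
$48774: truthful payoff $9828, deviation payoff $0 → loss $9828.
$27719: truthful payoff $30883, deviation payoff $0 → loss $30883.
$45043: truthful payoff $13559, deviation payoff $0 → loss $13559.
Total loss = $9828 + $30883 + $13559 = $54270.
Because the price is fixed by the runner-up's bid, deviating from your value can only change a good outcome into a bad one — never the reverse.

$54270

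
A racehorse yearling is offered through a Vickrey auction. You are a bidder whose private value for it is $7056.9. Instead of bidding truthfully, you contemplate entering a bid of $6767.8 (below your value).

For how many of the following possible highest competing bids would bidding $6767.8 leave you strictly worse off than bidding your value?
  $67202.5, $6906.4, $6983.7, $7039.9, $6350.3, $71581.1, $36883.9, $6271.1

3

The deviation hurts exactly when the highest competing bid lies strictly between $6767.8 and $7056.9 — underbidding then forfeits a profitable win.
$67202.5: above both → same outcome either way.
$6906.4: inside the interval → strictly worse (loss $150.5).
$6983.7: inside the interval → strictly worse (loss $73.2).
$7039.9: inside the interval → strictly worse (loss $17).
$6350.3: below both → same outcome either way.
$71581.1: above both → same outcome either way.
$36883.9: above both → same outcome either way.
$6271.1: below both → same outcome either way.
Count: 3.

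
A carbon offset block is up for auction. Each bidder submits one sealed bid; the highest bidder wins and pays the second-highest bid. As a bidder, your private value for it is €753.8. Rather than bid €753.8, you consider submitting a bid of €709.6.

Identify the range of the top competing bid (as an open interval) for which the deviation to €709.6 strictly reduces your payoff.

If the competing bid is below €709.6, both bids win at the same price — no difference.
If it is above €753.8, both bids lose — no difference.
If it lies strictly between €709.6 and €753.8, bidding your value wins at a price below your value (positive payoff) while bidding €709.6 loses (payoff 0).
So the deviation strictly hurts on the open interval (€709.6, €753.8).
Because the price is fixed by the runner-up's bid, deviating from your value can only change a good outcome into a bad one — never the reverse.

(€709.6, €753.8)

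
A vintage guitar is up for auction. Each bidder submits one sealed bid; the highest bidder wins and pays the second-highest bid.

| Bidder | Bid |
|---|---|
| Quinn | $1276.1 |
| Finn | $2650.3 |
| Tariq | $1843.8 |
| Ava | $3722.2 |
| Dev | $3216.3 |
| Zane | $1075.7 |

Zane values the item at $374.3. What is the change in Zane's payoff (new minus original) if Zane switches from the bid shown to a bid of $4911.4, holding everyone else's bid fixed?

The highest bid among the other bidders is $3722.2; Zane's bid doesn't change that.
Original bid $1075.7: Zane is not highest (top rival bid is $3722.2); payoff $0.
Alternative bid $4911.4: Zane is highest, pays the top rival bid $3722.2; payoff $374.3 − $3722.2 = −$3347.9.
Change in payoff = −$3347.9 − ($0) = −$3347.9.

−$3347.9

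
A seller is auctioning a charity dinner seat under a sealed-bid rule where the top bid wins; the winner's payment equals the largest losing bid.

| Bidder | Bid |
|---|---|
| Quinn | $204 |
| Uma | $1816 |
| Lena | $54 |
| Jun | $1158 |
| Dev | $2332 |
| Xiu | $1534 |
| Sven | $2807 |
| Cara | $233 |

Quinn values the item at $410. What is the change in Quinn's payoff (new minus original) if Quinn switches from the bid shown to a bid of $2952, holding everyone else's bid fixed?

The highest bid among the other bidders is $2807; Quinn's bid doesn't change that.
Original bid $204: Quinn is not highest (top rival bid is $2807); payoff $0.
Alternative bid $2952: Quinn is highest, pays the top rival bid $2807; payoff $410 − $2807 = −$2397.
Change in payoff = −$2397 − ($0) = −$2397.

−$2397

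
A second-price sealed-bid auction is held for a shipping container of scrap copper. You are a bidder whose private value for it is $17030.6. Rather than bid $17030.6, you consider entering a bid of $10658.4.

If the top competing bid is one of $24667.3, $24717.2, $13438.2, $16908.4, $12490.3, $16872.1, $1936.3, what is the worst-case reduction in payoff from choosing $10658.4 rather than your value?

$4540.3

$24667.3: same outcome either way → loss $0.
$24717.2: same outcome either way → loss $0.
$13438.2: truthful gives $3592.4, deviation gives $0 → loss $3592.4.
$16908.4: truthful gives $122.2, deviation gives $0 → loss $122.2.
$12490.3: truthful gives $4540.3, deviation gives $0 → loss $4540.3.
$16872.1: truthful gives $158.5, deviation gives $0 → loss $158.5.
$1936.3: same outcome either way → loss $0.
Maximum loss: $4540.3.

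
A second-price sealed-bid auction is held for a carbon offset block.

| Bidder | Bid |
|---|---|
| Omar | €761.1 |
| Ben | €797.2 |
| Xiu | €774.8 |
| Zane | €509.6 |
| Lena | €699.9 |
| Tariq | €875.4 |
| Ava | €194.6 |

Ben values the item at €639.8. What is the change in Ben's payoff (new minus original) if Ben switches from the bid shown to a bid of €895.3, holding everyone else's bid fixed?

−€235.6

The highest bid among the other bidders is €875.4; Ben's bid doesn't change that.
Original bid €797.2: Ben is not highest (top rival bid is €875.4); payoff €0.
Alternative bid €895.3: Ben is highest, pays the top rival bid €875.4; payoff €639.8 − €875.4 = −€235.6.
Change in payoff = −€235.6 − (€0) = −€235.6.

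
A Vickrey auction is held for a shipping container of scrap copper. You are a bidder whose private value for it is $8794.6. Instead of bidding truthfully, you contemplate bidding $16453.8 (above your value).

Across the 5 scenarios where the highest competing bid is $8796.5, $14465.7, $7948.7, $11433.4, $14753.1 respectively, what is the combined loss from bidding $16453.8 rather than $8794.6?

The deviation costs you only when the competing bid falls strictly between $8794.6 and $16453.8; elsewhere both bids give the same outcome.
$8796.5: truthful payoff $0, deviation payoff −$1.9 → loss $1.9.
$14465.7: truthful payoff $0, deviation payoff −$5671.1 → loss $5671.1.
$7948.7: outcomes coincide → loss $0.
$11433.4: truthful payoff $0, deviation payoff −$2638.8 → loss $2638.8.
$14753.1: truthful payoff $0, deviation payoff −$5958.5 → loss $5958.5.
Total loss = $1.9 + $5671.1 + $2638.8 + $5958.5 = $14270.3.
In a second-price auction your bid sets only whether you win, not what you pay, so bidding your true value is weakly dominant.

$14270.3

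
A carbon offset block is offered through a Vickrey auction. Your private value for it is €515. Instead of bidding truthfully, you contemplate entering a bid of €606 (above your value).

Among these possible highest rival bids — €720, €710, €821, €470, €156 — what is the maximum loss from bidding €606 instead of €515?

€720: same outcome either way → loss €0.
€710: same outcome either way → loss €0.
€821: same outcome either way → loss €0.
€470: same outcome either way → loss €0.
€156: same outcome either way → loss €0.
Maximum loss: €0.

€0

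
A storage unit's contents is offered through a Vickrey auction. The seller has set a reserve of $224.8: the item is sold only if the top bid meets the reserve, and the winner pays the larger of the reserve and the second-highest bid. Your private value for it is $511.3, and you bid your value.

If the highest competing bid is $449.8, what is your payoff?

Your bid $511.3 is the highest and exceeds the reserve.
Price = max(second-highest bid, reserve) = max($449.8, $224.8) = $449.8.
Payoff = $511.3 − $449.8 = $61.5.

$61.5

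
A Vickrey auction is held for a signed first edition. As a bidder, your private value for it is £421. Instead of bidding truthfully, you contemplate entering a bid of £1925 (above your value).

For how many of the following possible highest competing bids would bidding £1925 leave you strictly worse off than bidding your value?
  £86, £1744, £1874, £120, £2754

2

The deviation hurts exactly when the highest competing bid lies strictly between £421 and £1925 — overbidding then wins at a price above your value.
£86: below both → same outcome either way.
£1744: inside the interval → strictly worse (loss £1323).
£1874: inside the interval → strictly worse (loss £1453).
£120: below both → same outcome either way.
£2754: above both → same outcome either way.
Count: 2.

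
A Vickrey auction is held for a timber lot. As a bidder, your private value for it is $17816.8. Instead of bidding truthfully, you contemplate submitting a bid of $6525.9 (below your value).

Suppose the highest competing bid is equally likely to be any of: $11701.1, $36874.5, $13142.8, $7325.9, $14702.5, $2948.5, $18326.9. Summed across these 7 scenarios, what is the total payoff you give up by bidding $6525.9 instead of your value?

The deviation costs you only when the competing bid falls strictly between $6525.9 and $17816.8; elsewhere both bids give the same outcome.
$11701.1: truthful payoff $6115.7, deviation payoff $0 → loss $6115.7.
$36874.5: outcomes coincide → loss $0.
$13142.8: truthful payoff $4674, deviation payoff $0 → loss $4674.
$7325.9: truthful payoff $10490.9, deviation payoff $0 → loss $10490.9.
$14702.5: truthful payoff $3114.3, deviation payoff $0 → loss $3114.3.
$2948.5: outcomes coincide → loss $0.
$18326.9: outcomes coincide → loss $0.
Total loss = $6115.7 + $4674 + $10490.9 + $3114.3 = $24394.9.

$24394.9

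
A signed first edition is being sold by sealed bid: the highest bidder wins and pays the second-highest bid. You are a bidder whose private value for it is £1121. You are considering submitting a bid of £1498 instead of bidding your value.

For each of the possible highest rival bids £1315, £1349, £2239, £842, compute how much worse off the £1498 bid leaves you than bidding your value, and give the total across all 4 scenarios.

The deviation costs you only when the competing bid falls strictly between £1121 and £1498; elsewhere both bids give the same outcome.
£1315: truthful payoff £0, deviation payoff −£194 → loss £194.
£1349: truthful payoff £0, deviation payoff −£228 → loss £228.
£2239: outcomes coincide → loss £0.
£842: outcomes coincide → loss £0.
Total loss = £194 + £228 = £422.

£422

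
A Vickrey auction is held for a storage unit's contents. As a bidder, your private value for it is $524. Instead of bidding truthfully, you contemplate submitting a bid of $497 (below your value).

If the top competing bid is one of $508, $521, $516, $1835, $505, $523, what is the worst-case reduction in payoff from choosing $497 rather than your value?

$508: truthful gives $16, deviation gives $0 → loss $16.
$521: truthful gives $3, deviation gives $0 → loss $3.
$516: truthful gives $8, deviation gives $0 → loss $8.
$1835: same outcome either way → loss $0.
$505: truthful gives $19, deviation gives $0 → loss $19.
$523: truthful gives $1, deviation gives $0 → loss $1.
Maximum loss: $19.

$19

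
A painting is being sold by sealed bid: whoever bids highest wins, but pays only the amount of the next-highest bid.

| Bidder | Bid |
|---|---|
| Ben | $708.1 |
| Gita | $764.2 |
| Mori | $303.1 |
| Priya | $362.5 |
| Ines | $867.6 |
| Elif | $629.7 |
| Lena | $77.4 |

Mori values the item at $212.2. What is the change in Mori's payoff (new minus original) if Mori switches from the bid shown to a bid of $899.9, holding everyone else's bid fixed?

The highest bid among the other bidders is $867.6; Mori's bid doesn't change that.
Original bid $303.1: Mori is not highest (top rival bid is $867.6); payoff $0.
Alternative bid $899.9: Mori is highest, pays the top rival bid $867.6; payoff $212.2 − $867.6 = −$655.4.
Change in payoff = −$655.4 − ($0) = −$655.4.

−$655.4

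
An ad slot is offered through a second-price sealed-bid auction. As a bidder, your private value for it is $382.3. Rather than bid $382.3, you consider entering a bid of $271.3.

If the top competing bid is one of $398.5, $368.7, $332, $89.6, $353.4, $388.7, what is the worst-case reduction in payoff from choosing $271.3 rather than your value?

$50.3

$398.5: same outcome either way → loss $0.
$368.7: truthful gives $13.6, deviation gives $0 → loss $13.6.
$332: truthful gives $50.3, deviation gives $0 → loss $50.3.
$89.6: same outcome either way → loss $0.
$353.4: truthful gives $28.9, deviation gives $0 → loss $28.9.
$388.7: same outcome either way → loss $0.
Maximum loss: $50.3.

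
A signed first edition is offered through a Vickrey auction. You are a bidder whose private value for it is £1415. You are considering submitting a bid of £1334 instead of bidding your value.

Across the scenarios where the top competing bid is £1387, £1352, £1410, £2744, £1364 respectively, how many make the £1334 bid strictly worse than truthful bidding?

The deviation hurts exactly when the highest competing bid lies strictly between £1334 and £1415 — underbidding then forfeits a profitable win.
£1387: inside the interval → strictly worse (loss £28).
£1352: inside the interval → strictly worse (loss £63).
£1410: inside the interval → strictly worse (loss £5).
£2744: above both → same outcome either way.
£1364: inside the interval → strictly worse (loss £51).
Count: 4.

4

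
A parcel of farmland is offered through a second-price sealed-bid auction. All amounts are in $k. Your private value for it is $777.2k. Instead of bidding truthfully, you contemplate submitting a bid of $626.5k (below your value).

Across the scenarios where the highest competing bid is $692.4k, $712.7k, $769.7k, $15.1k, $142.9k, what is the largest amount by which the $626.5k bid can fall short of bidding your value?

$692.4k: truthful gives $84.8k, deviation gives $0k → loss $84.8k.
$712.7k: truthful gives $64.5k, deviation gives $0k → loss $64.5k.
$769.7k: truthful gives $7.5k, deviation gives $0k → loss $7.5k.
$15.1k: same outcome either way → loss $0k.
$142.9k: same outcome either way → loss $0k.
Maximum loss: $84.8k.

$84.8k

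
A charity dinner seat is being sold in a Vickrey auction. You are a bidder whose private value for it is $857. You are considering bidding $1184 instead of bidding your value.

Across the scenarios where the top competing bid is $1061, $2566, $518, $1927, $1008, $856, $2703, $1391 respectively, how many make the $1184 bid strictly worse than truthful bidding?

2

The deviation hurts exactly when the highest competing bid lies strictly between $857 and $1184 — overbidding then wins at a price above your value.
$1061: inside the interval → strictly worse (loss $204).
$2566: above both → same outcome either way.
$518: below both → same outcome either way.
$1927: above both → same outcome either way.
$1008: inside the interval → strictly worse (loss $151).
$856: below both → same outcome either way.
$2703: above both → same outcome either way.
$1391: above both → same outcome either way.
Count: 2.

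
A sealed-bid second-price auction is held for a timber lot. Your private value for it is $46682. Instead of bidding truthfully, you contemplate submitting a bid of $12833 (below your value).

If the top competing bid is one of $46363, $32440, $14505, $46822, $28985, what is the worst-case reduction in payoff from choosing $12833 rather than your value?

$32177

$46363: truthful gives $319, deviation gives $0 → loss $319.
$32440: truthful gives $14242, deviation gives $0 → loss $14242.
$14505: truthful gives $32177, deviation gives $0 → loss $32177.
$46822: same outcome either way → loss $0.
$28985: truthful gives $17697, deviation gives $0 → loss $17697.
Maximum loss: $32177.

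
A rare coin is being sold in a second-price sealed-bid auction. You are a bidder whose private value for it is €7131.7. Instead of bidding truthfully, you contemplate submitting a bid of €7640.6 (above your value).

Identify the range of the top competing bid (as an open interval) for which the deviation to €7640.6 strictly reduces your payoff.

If the competing bid is below €7131.7, both bids win at the same price — no difference.
If it is above €7640.6, both bids lose — no difference.
If it lies strictly between €7131.7 and €7640.6, bidding your value loses (payoff 0) while bidding €7640.6 wins at a price above your value (payoff negative).
So the deviation strictly hurts on the open interval (€7131.7, €7640.6).

(€7131.7, €7640.6)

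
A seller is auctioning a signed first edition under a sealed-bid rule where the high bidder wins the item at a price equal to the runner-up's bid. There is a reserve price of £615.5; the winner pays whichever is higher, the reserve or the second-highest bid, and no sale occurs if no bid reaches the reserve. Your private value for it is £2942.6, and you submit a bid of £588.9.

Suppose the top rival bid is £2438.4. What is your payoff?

£0

Your bid £588.9 is below the highest competing bid £2438.4, so you lose. Payoff £0.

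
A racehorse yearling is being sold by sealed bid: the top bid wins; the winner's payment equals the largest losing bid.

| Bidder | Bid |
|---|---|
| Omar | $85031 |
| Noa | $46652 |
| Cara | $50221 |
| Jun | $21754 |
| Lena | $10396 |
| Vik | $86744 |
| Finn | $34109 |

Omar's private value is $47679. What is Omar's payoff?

$0

Highest bid: Vik at $86744, so Vik wins.
Second-highest bid: Omar at $85031 — that is the price the winner pays.
Omar did not win, so Omar pays nothing and receives nothing: payoff $0.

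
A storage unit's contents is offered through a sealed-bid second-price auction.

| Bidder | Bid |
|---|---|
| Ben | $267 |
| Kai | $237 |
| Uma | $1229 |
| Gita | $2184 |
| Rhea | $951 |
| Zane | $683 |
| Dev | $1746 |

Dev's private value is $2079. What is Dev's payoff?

Highest bid: Gita at $2184, so Gita wins.
Second-highest bid: Dev at $1746 — that is the price the winner pays.
Dev did not win, so Dev pays nothing and receives nothing: payoff $0.

$0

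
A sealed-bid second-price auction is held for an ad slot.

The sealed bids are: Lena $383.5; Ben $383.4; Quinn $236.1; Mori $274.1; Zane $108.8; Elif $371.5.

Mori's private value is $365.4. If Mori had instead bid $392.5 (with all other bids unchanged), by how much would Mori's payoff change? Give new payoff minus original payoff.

−$18.1

The highest bid among the other bidders is $383.5; Mori's bid doesn't change that.
Original bid $274.1: Mori is not highest (top rival bid is $383.5); payoff $0.
Alternative bid $392.5: Mori is highest, pays the top rival bid $383.5; payoff $365.4 − $383.5 = −$18.1.
Change in payoff = −$18.1 − ($0) = −$18.1.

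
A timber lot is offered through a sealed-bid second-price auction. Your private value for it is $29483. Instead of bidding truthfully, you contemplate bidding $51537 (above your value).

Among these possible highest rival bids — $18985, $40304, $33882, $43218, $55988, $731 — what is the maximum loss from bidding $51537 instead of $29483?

$13735

$18985: same outcome either way → loss $0.
$40304: truthful gives $0, deviation gives −$10821 → loss $10821.
$33882: truthful gives $0, deviation gives −$4399 → loss $4399.
$43218: truthful gives $0, deviation gives −$13735 → loss $13735.
$55988: same outcome either way → loss $0.
$731: same outcome either way → loss $0.
Maximum loss: $13735.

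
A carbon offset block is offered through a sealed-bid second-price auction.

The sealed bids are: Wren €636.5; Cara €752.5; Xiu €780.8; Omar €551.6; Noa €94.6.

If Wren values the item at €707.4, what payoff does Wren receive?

€0

Highest bid: Xiu at €780.8, so Xiu wins.
Second-highest bid: Cara at €752.5 — that is the price the winner pays.
Wren did not win, so Wren pays nothing and receives nothing: payoff €0.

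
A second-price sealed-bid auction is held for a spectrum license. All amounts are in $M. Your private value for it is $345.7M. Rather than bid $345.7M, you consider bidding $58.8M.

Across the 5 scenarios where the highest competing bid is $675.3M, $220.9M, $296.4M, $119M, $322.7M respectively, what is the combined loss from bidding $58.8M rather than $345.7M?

$423.8M

The deviation costs you only when the competing bid falls strictly between $58.8M and $345.7M; elsewhere both bids give the same outcome.
$675.3M: outcomes coincide → loss $0M.
$220.9M: truthful payoff $124.8M, deviation payoff $0M → loss $124.8M.
$296.4M: truthful payoff $49.3M, deviation payoff $0M → loss $49.3M.
$119M: truthful payoff $226.7M, deviation payoff $0M → loss $226.7M.
$322.7M: truthful payoff $23M, deviation payoff $0M → loss $23M.
Total loss = $124.8M + $49.3M + $226.7M + $23M = $423.8M.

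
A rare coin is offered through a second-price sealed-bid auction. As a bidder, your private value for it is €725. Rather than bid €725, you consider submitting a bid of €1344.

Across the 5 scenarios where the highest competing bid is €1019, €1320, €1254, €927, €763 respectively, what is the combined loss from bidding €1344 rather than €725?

€1658

The deviation costs you only when the competing bid falls strictly between €725 and €1344; elsewhere both bids give the same outcome.
€1019: truthful payoff €0, deviation payoff −€294 → loss €294.
€1320: truthful payoff €0, deviation payoff −€595 → loss €595.
€1254: truthful payoff €0, deviation payoff −€529 → loss €529.
€927: truthful payoff €0, deviation payoff −€202 → loss €202.
€763: truthful payoff €0, deviation payoff −€38 → loss €38.
Total loss = €294 + €595 + €529 + €202 + €38 = €1658.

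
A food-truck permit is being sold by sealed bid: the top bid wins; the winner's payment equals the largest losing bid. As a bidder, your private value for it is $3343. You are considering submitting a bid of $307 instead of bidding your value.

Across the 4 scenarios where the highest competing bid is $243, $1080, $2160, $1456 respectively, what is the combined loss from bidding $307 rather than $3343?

$5333

The deviation costs you only when the competing bid falls strictly between $307 and $3343; elsewhere both bids give the same outcome.
$243: outcomes coincide → loss $0.
$1080: truthful payoff $2263, deviation payoff $0 → loss $2263.
$2160: truthful payoff $1183, deviation payoff $0 → loss $1183.
$1456: truthful payoff $1887, deviation payoff $0 → loss $1887.
Total loss = $2263 + $1183 + $1887 = $5333.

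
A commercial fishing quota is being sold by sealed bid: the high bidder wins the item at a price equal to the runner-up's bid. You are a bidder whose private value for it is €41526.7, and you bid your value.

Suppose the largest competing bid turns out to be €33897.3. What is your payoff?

€7629.4

Your bid €41526.7 exceeds the highest competing bid €33897.3, so you win.
In a second-price auction the winner pays the second-highest bid, €33897.3.
Payoff = value − price = €41526.7 − €33897.3 = €7629.4.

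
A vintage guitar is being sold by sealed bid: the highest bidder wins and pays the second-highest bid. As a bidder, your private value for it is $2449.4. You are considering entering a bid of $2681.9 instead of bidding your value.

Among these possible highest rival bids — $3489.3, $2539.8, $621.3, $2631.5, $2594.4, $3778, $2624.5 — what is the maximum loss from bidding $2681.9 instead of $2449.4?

$3489.3: same outcome either way → loss $0.
$2539.8: truthful gives $0, deviation gives −$90.4 → loss $90.4.
$621.3: same outcome either way → loss $0.
$2631.5: truthful gives $0, deviation gives −$182.1 → loss $182.1.
$2594.4: truthful gives $0, deviation gives −$145 → loss $145.
$3778: same outcome either way → loss $0.
$2624.5: truthful gives $0, deviation gives −$175.1 → loss $175.1.
Maximum loss: $182.1.

$182.1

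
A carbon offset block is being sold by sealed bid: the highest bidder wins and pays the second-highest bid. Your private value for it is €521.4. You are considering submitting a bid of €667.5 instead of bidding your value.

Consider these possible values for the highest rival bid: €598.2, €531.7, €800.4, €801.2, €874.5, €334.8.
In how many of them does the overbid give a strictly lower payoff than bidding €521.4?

The deviation hurts exactly when the highest competing bid lies strictly between €521.4 and €667.5 — overbidding then wins at a price above your value.
€598.2: inside the interval → strictly worse (loss €76.8).
€531.7: inside the interval → strictly worse (loss €10.3).
€800.4: above both → same outcome either way.
€801.2: above both → same outcome either way.
€874.5: above both → same outcome either way.
€334.8: below both → same outcome either way.
Count: 2.

2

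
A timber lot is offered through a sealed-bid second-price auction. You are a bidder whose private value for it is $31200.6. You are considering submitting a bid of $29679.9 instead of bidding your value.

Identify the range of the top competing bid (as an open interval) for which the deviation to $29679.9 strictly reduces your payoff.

If the competing bid is below $29679.9, both bids win at the same price — no difference.
If it is above $31200.6, both bids lose — no difference.
If it lies strictly between $29679.9 and $31200.6, bidding your value wins at a price below your value (positive payoff) while bidding $29679.9 loses (payoff 0).
So the deviation strictly hurts on the open interval ($29679.9, $31200.6).
Truthful bidding weakly dominates here: raising your bid can only win items priced above your value, and lowering it can only forfeit items priced below.

($29679.9, $31200.6)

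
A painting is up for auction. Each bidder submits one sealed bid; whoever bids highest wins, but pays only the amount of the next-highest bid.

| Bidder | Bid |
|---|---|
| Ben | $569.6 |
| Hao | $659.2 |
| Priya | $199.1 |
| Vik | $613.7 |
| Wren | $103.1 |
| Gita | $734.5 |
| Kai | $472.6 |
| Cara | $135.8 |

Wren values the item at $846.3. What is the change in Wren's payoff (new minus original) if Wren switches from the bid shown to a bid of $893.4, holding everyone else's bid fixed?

$111.8

The highest bid among the other bidders is $734.5; Wren's bid doesn't change that.
Original bid $103.1: Wren is not highest (top rival bid is $734.5); payoff $0.
Alternative bid $893.4: Wren is highest, pays the top rival bid $734.5; payoff $846.3 − $734.5 = $111.8.
Change in payoff = $111.8 − ($0) = $111.8.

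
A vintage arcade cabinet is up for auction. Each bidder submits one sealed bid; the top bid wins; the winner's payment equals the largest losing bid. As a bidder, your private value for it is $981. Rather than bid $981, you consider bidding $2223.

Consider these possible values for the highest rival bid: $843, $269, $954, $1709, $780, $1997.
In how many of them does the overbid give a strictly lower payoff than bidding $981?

The deviation hurts exactly when the highest competing bid lies strictly between $981 and $2223 — overbidding then wins at a price above your value.
$843: below both → same outcome either way.
$269: below both → same outcome either way.
$954: below both → same outcome either way.
$1709: inside the interval → strictly worse (loss $728).
$780: below both → same outcome either way.
$1997: inside the interval → strictly worse (loss $1016).
Count: 2.

2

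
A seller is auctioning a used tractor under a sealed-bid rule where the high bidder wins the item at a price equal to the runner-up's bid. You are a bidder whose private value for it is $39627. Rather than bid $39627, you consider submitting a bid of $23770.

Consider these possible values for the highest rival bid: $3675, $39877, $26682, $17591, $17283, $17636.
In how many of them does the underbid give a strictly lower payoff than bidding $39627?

1

The deviation hurts exactly when the highest competing bid lies strictly between $23770 and $39627 — underbidding then forfeits a profitable win.
$3675: below both → same outcome either way.
$39877: above both → same outcome either way.
$26682: inside the interval → strictly worse (loss $12945).
$17591: below both → same outcome either way.
$17283: below both → same outcome either way.
$17636: below both → same outcome either way.
Count: 1.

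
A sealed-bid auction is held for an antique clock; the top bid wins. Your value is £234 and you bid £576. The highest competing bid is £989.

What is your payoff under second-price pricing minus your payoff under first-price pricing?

Your bid £576 is below £989, so you lose under either rule.
Payoff is £0 in both cases; difference = £0.

£0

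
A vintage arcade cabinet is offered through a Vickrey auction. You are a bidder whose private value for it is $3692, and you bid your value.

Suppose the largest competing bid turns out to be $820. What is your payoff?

Your bid $3692 exceeds the highest competing bid $820, so you win.
In a second-price auction the winner pays the second-highest bid, $820.
Payoff = value − price = $3692 − $820 = $2872.

$2872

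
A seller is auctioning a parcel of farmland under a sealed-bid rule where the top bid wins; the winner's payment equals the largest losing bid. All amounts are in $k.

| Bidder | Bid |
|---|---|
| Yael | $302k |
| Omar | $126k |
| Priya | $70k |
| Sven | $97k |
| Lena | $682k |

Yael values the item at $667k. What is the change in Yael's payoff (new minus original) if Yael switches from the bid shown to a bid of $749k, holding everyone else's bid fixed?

−$15k

The highest bid among the other bidders is $682k; Yael's bid doesn't change that.
Original bid $302k: Yael is not highest (top rival bid is $682k); payoff $0k.
Alternative bid $749k: Yael is highest, pays the top rival bid $682k; payoff $667k − $682k = −$15k.
Change in payoff = −$15k − ($0k) = −$15k.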